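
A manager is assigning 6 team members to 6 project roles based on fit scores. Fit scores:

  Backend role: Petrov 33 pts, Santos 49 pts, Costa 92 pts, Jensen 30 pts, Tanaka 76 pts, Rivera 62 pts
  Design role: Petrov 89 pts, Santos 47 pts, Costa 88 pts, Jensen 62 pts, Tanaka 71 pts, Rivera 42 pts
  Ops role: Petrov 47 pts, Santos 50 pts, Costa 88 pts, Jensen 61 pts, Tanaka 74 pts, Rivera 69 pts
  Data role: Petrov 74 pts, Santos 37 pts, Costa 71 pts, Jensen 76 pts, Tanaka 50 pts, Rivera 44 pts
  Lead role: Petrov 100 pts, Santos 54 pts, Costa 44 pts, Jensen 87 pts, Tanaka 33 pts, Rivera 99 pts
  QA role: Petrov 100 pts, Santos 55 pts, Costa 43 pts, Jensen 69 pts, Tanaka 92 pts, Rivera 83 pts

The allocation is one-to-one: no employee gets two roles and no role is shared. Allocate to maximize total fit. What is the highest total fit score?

Optimal: Petrov→Design role (89 pts), Santos→Ops role (50 pts), Costa→Backend role (92 pts), Jensen→Data role (76 pts), Tanaka→QA role (92 pts), Rivera→Lead role (99 pts) — total 89+50+92+76+92+99 = 498 pts.
Column-greedy (each role in turn goes to its best remaining employee) gives 485 pts, worse by 13.
Next-best assignment: Petrov→Design role, Santos→Backend role, Costa→Ops role, Jensen→Data role, Tanaka→QA role, Rivera→Lead role = 493 pts.
Swapping Costa↔Jensen (Costa→Data role 71 pts, Jensen→Backend role 30 pts) loses 67.

Maximum total: 498 pts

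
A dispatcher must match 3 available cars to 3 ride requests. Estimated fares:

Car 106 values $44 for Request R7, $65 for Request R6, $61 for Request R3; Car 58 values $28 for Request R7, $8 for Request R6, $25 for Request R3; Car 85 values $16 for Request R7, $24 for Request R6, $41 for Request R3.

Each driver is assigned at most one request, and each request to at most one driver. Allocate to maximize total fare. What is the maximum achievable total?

Maximum total: $134

This is the linear assignment problem.
Optimal: Car 106→Request R6 ($65), Car 58→Request R7 ($28), Car 85→Request R3 ($41) — total 65+28+41 = $134.
Column-greedy (each request in turn goes to its best remaining driver) gives $93, worse by 41.
Next-best assignment: Car 106→Request R3, Car 58→Request R7, Car 85→Request R6 = $113.
Every other assignment is strictly worse.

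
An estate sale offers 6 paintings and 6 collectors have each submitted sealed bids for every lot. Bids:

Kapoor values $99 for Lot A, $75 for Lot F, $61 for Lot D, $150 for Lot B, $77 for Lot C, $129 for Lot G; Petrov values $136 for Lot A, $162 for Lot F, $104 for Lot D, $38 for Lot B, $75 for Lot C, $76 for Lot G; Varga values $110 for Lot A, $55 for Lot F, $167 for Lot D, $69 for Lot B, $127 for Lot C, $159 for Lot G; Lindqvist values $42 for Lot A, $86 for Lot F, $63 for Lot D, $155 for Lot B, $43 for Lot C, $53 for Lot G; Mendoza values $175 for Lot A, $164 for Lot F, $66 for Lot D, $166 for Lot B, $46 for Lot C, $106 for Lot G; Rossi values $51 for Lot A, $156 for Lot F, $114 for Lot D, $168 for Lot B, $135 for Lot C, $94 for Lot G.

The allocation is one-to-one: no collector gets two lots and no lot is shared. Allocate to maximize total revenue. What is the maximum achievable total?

Optimal: Kapoor→Lot G ($129), Petrov→Lot F ($162), Varga→Lot D ($167), Lindqvist→Lot B ($155), Mendoza→Lot A ($175), Rossi→Lot C ($135) — total 129+162+167+155+175+135 = $923.
Row-greedy (each collector in turn takes its best remaining lot) gives $842, worse by 81.
Next-best assignment: Kapoor→Lot G, Petrov→Lot A, Varga→Lot D, Lindqvist→Lot B, Mendoza→Lot F, Rossi→Lot C = $886.
Swapping Lindqvist↔Mendoza (Lindqvist→Lot A $42, Mendoza→Lot B $166) loses 122.

Max total: $923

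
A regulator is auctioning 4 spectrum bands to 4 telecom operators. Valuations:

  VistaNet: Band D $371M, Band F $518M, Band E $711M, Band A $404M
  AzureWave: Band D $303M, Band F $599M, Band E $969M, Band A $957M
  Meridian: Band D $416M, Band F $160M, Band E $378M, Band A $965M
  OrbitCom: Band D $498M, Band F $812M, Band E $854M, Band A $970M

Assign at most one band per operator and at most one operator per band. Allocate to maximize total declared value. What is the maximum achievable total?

Optimal: VistaNet→Band D ($371M), AzureWave→Band E ($969M), Meridian→Band A ($965M), OrbitCom→Band F ($812M) — total 371+969+965+812 = $3117M.
No other one-to-one assignment exceeds $3117M.

Max total: $3117M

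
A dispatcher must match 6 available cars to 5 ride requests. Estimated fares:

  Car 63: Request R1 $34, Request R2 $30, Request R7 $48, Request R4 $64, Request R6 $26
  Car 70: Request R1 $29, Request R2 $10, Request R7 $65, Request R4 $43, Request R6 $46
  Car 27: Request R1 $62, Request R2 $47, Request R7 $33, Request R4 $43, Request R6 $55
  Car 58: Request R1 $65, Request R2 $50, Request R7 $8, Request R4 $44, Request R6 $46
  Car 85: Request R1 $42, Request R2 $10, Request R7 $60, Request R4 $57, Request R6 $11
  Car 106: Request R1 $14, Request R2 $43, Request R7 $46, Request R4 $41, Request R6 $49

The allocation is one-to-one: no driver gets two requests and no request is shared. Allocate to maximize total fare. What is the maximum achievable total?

This is the linear assignment problem.
Optimal: Car 58→Request R1 ($65), Car 106→Request R2 ($43), Car 70→Request R7 ($65), Car 63→Request R4 ($64), Car 27→Request R6 ($55) — total 65+43+65+64+55 = $292.

Maximum total: $292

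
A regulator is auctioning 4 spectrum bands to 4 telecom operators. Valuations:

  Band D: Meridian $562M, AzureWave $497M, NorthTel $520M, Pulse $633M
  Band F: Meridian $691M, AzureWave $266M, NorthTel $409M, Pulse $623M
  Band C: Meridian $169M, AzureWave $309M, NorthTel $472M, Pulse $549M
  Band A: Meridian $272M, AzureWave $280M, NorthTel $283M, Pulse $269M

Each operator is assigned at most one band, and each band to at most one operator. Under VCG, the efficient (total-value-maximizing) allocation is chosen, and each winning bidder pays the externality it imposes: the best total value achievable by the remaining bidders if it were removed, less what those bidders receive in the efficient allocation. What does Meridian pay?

Meridian pays $207M.

Efficient allocation: Meridian→Band F ($691M), AzureWave→Band A ($280M), NorthTel→Band C ($472M), Pulse→Band D ($633M); total welfare W = $2076M.
Meridian receives Band F at value $691M, so the others get W − 691 = $1385M.
Without Meridian: best allocation of the remaining 3 bidders over all 4 bands is AzureWave→Band D ($497M), NorthTel→Band C ($472M), Pulse→Band F ($623M), total $1592M.
VCG payment = (others' best without Meridian) − (others' welfare with Meridian) = 1592 − 1385 = $207M.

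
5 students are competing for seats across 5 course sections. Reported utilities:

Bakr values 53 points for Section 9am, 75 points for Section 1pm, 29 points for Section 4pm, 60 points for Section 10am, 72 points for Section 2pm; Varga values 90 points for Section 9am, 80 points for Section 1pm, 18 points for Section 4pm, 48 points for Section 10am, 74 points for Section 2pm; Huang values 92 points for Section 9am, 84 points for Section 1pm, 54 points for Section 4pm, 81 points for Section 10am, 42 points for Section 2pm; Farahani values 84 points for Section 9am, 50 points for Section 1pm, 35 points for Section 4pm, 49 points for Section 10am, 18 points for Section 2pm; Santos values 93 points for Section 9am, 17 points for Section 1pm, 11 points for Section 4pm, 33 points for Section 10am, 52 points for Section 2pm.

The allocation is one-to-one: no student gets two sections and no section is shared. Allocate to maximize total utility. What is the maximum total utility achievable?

Optimal: Bakr→Section 2pm (72 points), Varga→Section 1pm (80 points), Huang→Section 10am (81 points), Farahani→Section 4pm (35 points), Santos→Section 9am (93 points) — total 72+80+81+35+93 = 361 points.
Max-entry greedy (repeatedly take the single best remaining cell) gives 346 points, worse by 15.
Next-best assignment: Bakr→Section 1pm, Varga→Section 2pm, Huang→Section 10am, Farahani→Section 4pm, Santos→Section 9am = 358 points.

Maximum total: 361 points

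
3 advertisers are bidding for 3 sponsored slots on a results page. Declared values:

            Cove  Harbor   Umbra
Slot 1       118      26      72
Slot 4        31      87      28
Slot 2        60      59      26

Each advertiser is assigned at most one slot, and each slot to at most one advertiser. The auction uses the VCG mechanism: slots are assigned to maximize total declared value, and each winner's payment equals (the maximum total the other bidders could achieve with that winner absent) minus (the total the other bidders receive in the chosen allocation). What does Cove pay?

Efficient allocation: Cove→Slot 1 ($118), Harbor→Slot 4 ($87), Umbra→Slot 2 ($26); total welfare W = $231.
Cove receives Slot 1 at value $118, so the others get W − 118 = $113.
Without Cove: best allocation of the remaining 2 bidders over all 3 slots is Harbor→Slot 4 ($87), Umbra→Slot 1 ($72), total $159.
VCG payment = (others' best without Cove) − (others' welfare with Cove) = 159 − 113 = $46.

Cove pays $46.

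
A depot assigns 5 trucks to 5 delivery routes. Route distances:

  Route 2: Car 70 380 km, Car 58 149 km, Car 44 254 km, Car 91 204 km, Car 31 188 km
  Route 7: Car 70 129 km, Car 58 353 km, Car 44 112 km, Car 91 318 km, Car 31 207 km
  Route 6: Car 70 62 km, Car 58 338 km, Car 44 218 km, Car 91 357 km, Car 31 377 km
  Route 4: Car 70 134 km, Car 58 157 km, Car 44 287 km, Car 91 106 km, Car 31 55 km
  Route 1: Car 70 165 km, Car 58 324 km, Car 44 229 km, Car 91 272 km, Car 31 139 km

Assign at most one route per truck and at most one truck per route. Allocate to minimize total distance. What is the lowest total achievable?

Optimal: Car 70→Route 6 (62 km), Car 58→Route 2 (149 km), Car 44→Route 7 (112 km), Car 91→Route 4 (106 km), Car 31→Route 1 (139 km) — total 62+149+112+106+139 = 568 km.
Column-greedy (each route in turn goes to its cheapest remaining truck) gives 650 km, worse by 82.
Checked against all permutations: 568 km is optimal.

Min total: 568 km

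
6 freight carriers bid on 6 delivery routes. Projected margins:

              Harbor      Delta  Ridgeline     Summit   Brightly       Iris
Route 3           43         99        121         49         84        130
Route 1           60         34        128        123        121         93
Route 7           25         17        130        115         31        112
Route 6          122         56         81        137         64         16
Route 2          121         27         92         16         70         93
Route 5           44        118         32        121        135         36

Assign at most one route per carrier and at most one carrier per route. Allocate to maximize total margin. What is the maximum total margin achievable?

Max total: $757k

Optimal: Harbor→Route 2 ($121k), Delta→Route 5 ($118k), Ridgeline→Route 7 ($130k), Summit→Route 6 ($137k), Brightly→Route 1 ($121k), Iris→Route 3 ($130k) — total 121+118+130+137+121+130 = $757k.
Row-greedy (each carrier in turn takes its best remaining route) gives $670k, worse by 87.
Next-best assignment: Harbor→Route 2, Delta→Route 3, Ridgeline→Route 1, Summit→Route 6, Brightly→Route 5, Iris→Route 7 = $732k.
Checked against all permutations: $757k is optimal.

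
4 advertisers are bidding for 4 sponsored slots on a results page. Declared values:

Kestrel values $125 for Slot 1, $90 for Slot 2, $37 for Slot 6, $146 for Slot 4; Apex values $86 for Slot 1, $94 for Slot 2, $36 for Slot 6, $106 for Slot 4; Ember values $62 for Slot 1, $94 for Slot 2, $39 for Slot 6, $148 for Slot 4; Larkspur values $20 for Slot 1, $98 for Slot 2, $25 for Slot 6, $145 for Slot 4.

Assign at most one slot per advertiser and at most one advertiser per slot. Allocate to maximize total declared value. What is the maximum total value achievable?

Max total: $407

Optimal: Kestrel→Slot 1 ($125), Apex→Slot 6 ($36), Ember→Slot 4 ($148), Larkspur→Slot 2 ($98) — total 125+36+148+98 = $407.
Column-greedy (each slot in turn goes to its best remaining advertiser) gives $368, worse by 39.
Swapping Kestrel↔Apex (Kestrel→Slot 6 $37, Apex→Slot 1 $86) loses 38.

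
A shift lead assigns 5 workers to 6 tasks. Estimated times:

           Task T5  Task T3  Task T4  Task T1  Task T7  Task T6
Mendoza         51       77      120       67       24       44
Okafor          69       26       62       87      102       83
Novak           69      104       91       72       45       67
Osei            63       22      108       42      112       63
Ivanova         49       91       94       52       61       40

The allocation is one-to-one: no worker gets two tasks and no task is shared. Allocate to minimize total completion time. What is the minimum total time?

Minimum total: 201 min

This is a one-to-one assignment (minimum-cost bipartite matching).
Optimal: Mendoza→Task T7 (24 min), Okafor→Task T3 (26 min), Novak→Task T5 (69 min), Osei→Task T1 (42 min), Ivanova→Task T6 (40 min) — total 24+26+69+42+40 = 201 min.
Checked against all permutations: 201 min is optimal.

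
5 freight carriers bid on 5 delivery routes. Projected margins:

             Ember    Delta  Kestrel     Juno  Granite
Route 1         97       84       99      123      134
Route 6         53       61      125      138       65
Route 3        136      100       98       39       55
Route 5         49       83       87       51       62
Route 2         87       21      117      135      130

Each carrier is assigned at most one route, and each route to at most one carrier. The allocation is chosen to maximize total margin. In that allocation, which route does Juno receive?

Juno receives Route 2.

Optimal: Ember→Route 3 ($136k), Delta→Route 5 ($83k), Kestrel→Route 6 ($125k), Juno→Route 2 ($135k), Granite→Route 1 ($134k) — total 136+83+125+135+134 = $613k.
Checked against all permutations: $613k is optimal.
Juno's own top route is Route 6 ($138k), but forcing Juno→Route 6 and reassigning the rest optimally gives only $608k — worse by 5.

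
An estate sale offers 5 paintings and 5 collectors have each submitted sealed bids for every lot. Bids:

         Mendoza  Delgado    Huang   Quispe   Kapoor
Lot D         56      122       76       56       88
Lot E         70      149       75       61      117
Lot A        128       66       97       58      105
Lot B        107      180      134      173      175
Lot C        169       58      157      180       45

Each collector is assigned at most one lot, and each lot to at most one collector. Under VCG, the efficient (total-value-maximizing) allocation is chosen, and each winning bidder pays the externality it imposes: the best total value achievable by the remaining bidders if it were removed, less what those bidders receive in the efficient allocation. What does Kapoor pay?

Kapoor pays $74.

Efficient allocation: Mendoza→Lot A ($128), Delgado→Lot E ($149), Huang→Lot D ($76), Quispe→Lot C ($180), Kapoor→Lot B ($175); total welfare W = $708.
Kapoor receives Lot B at value $175, so the others get W − 175 = $533.
Without Kapoor: best allocation of the remaining 4 bidders over all 5 lots is Mendoza→Lot A ($128), Delgado→Lot E ($149), Huang→Lot C ($157), Quispe→Lot B ($173), total $607.
VCG payment = (others' best without Kapoor) − (others' welfare with Kapoor) = 607 − 533 = $74.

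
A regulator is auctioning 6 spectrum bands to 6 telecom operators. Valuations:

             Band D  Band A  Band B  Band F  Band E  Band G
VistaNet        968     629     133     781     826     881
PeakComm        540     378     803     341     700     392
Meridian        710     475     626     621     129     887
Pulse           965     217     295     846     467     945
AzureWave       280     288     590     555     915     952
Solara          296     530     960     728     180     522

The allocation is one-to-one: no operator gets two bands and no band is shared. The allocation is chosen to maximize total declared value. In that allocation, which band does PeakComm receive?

PeakComm receives Band A.

Optimal: VistaNet→Band D ($968M), PeakComm→Band A ($378M), Meridian→Band G ($887M), Pulse→Band F ($846M), AzureWave→Band E ($915M), Solara→Band B ($960M) — total 968+378+887+846+915+960 = $4954M.
Row-greedy (each operator in turn takes its best remaining band) gives $4949M, worse by 5.
Next-best assignment: VistaNet→Band D, PeakComm→Band B, Meridian→Band G, Pulse→Band F, AzureWave→Band E, Solara→Band A = $4949M.
No other one-to-one assignment exceeds $4954M.
PeakComm's own top band is Band B ($803M), but forcing PeakComm→Band B and reassigning the rest optimally gives only $4949M — worse by 5.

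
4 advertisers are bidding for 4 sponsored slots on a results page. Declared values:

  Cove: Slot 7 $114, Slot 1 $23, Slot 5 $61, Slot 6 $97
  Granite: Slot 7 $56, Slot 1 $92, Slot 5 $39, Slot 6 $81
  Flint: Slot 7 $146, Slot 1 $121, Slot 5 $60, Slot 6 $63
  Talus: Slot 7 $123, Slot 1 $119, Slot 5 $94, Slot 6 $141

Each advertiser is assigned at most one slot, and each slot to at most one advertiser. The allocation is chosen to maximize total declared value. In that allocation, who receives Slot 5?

Cove receives Slot 5.

This is the linear assignment problem.
Optimal: Cove→Slot 5 ($61), Granite→Slot 1 ($92), Flint→Slot 7 ($146), Talus→Slot 6 ($141) — total 61+92+146+141 = $440.
Column-greedy (each slot in turn goes to its best remaining advertiser) gives $407, worse by 33.
Next-best assignment: Cove→Slot 6, Granite→Slot 1, Flint→Slot 7, Talus→Slot 5 = $429.
Checked against all permutations: $440 is optimal.
Cove's own top slot is Slot 7 ($114), but forcing Cove→Slot 7 and reassigning the rest optimally gives only $415 — worse by 25.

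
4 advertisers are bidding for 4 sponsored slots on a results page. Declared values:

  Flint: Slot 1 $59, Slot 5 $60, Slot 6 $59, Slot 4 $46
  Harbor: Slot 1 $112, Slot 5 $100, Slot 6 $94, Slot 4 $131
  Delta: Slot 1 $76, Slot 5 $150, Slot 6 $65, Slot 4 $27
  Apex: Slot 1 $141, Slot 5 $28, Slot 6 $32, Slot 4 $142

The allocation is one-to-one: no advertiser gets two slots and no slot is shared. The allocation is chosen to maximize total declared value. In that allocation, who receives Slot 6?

This is the linear assignment problem.
Optimal: Flint→Slot 6 ($59), Harbor→Slot 4 ($131), Delta→Slot 5 ($150), Apex→Slot 1 ($141) — total 59+131+150+141 = $481.
Row-greedy (each advertiser in turn takes its best remaining slot) gives $299, worse by 182.
Next-best assignment: Flint→Slot 6, Harbor→Slot 1, Delta→Slot 5, Apex→Slot 4 = $463.
Flint's own top slot is Slot 5 ($60), but forcing Flint→Slot 5 and reassigning the rest optimally gives only $397 — worse by 84.

Flint receives Slot 6.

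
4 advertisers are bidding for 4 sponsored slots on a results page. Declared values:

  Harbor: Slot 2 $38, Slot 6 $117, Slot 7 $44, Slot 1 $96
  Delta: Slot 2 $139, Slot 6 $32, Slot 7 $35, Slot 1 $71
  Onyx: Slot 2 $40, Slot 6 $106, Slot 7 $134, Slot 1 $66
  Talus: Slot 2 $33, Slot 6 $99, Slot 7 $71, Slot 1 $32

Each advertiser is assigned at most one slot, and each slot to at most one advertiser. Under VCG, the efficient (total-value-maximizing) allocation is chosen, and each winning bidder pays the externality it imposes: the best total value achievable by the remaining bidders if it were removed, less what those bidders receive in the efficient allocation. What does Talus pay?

Efficient allocation: Harbor→Slot 1 ($96), Delta→Slot 2 ($139), Onyx→Slot 7 ($134), Talus→Slot 6 ($99); total welfare W = $468.
Talus receives Slot 6 at value $99, so the others get W − 99 = $369.
Without Talus: best allocation of the remaining 3 bidders over all 4 slots is Harbor→Slot 6 ($117), Delta→Slot 2 ($139), Onyx→Slot 7 ($134), total $390.
VCG payment = (others' best without Talus) − (others' welfare with Talus) = 390 − 369 = $21.

Talus pays $21.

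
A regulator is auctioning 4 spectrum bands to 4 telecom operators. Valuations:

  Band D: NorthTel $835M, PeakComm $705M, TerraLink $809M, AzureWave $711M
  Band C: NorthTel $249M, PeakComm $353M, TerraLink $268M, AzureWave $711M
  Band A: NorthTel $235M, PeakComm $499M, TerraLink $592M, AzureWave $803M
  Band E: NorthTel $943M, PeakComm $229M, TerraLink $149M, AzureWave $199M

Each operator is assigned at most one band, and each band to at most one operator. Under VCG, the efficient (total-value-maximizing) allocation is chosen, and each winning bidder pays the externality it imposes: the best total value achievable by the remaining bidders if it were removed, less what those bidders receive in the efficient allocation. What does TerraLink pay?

Efficient allocation: NorthTel→Band E ($943M), PeakComm→Band A ($499M), TerraLink→Band D ($809M), AzureWave→Band C ($711M); total welfare W = $2962M.
TerraLink receives Band D at value $809M, so the others get W − 809 = $2153M.
Without TerraLink: best allocation of the remaining 3 bidders over all 4 bands is NorthTel→Band E ($943M), PeakComm→Band D ($705M), AzureWave→Band A ($803M), total $2451M.
VCG payment = (others' best without TerraLink) − (others' welfare with TerraLink) = 2451 − 2153 = $298M.

TerraLink pays $298M.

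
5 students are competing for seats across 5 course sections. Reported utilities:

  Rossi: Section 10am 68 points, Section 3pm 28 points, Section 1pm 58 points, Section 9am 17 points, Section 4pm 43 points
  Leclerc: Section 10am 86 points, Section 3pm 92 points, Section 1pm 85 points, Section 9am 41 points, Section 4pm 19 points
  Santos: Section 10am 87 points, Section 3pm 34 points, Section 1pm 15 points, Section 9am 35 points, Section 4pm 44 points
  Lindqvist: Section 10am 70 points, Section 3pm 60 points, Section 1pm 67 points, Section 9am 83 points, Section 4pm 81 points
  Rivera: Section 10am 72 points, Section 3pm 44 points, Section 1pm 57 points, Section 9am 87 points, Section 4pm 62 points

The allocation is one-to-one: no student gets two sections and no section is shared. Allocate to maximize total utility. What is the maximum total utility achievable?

Max total: 405 points

Optimal: Rossi→Section 1pm (58 points), Leclerc→Section 3pm (92 points), Santos→Section 10am (87 points), Lindqvist→Section 4pm (81 points), Rivera→Section 9am (87 points) — total 58+92+87+81+87 = 405 points.
Column-greedy (each section in turn goes to its best remaining student) gives 376 points, worse by 29.
Next-best assignment: Rossi→Section 1pm, Leclerc→Section 3pm, Santos→Section 10am, Lindqvist→Section 9am, Rivera→Section 4pm = 382 points.
Swapping Santos↔Rossi (Santos→Section 1pm 15 points, Rossi→Section 10am 68 points) loses 62.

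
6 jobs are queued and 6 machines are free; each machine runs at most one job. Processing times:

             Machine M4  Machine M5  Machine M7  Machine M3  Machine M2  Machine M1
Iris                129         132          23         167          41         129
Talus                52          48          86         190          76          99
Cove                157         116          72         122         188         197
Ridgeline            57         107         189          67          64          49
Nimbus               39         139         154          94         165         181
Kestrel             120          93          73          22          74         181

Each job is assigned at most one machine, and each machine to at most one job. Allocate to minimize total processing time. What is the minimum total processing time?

Optimal: Iris→Machine M2 (41 min), Talus→Machine M5 (48 min), Cove→Machine M7 (72 min), Ridgeline→Machine M1 (49 min), Nimbus→Machine M4 (39 min), Kestrel→Machine M3 (22 min) — total 41+48+72+49+39+22 = 271 min.
Column-greedy (each machine in turn goes to its cheapest remaining job) gives 393 min, worse by 122.
Swapping Talus↔Kestrel (Talus→Machine M3 190 min, Kestrel→Machine M5 93 min) adds 213.
Checked against all permutations: 271 min is optimal.

Minimum total: 271 min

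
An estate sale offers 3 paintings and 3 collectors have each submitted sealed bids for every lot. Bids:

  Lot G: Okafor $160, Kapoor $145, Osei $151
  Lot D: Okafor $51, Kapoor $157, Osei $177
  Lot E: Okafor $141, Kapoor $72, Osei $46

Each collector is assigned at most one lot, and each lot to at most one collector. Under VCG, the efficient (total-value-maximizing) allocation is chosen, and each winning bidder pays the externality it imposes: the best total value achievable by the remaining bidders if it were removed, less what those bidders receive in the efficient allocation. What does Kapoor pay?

Kapoor pays $19.

Efficient allocation: Okafor→Lot E ($141), Kapoor→Lot G ($145), Osei→Lot D ($177); total welfare W = $463.
Kapoor receives Lot G at value $145, so the others get W − 145 = $318.
Without Kapoor: best allocation of the remaining 2 bidders over all 3 lots is Okafor→Lot G ($160), Osei→Lot D ($177), total $337.
VCG payment = (others' best without Kapoor) − (others' welfare with Kapoor) = 337 − 318 = $19.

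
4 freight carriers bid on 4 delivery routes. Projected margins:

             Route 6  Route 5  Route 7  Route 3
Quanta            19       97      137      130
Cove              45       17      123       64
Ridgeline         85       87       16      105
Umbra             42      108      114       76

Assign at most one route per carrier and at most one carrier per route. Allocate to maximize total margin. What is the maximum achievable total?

Optimal: Quanta→Route 3 ($130k), Cove→Route 7 ($123k), Ridgeline→Route 6 ($85k), Umbra→Route 5 ($108k) — total 130+123+85+108 = $446k.
Column-greedy (each route in turn goes to its best remaining carrier) gives $394k, worse by 52.
Checked against all permutations: $446k is optimal.

Max total: $446k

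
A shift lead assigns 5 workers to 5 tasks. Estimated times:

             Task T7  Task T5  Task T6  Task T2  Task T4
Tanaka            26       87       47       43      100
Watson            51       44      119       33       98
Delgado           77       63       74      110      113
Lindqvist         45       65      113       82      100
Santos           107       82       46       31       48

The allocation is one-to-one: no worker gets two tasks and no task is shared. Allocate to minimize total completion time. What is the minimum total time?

Optimal: Tanaka→Task T6 (47 min), Watson→Task T2 (33 min), Delgado→Task T5 (63 min), Lindqvist→Task T7 (45 min), Santos→Task T4 (48 min) — total 47+33+63+45+48 = 236 min.
Column-greedy (each task in turn goes to its cheapest remaining worker) gives 311 min, worse by 75.

Min total: 236 min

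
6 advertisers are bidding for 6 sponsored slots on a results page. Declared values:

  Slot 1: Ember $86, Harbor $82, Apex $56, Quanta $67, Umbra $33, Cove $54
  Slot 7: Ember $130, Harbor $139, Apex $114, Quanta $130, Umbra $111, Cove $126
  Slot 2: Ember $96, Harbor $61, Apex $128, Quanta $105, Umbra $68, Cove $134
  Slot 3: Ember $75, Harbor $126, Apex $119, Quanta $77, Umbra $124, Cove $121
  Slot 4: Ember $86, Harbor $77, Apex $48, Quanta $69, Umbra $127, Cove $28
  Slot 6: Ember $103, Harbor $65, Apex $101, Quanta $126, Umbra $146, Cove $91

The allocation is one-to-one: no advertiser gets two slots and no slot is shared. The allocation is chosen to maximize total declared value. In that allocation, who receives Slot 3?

Apex receives Slot 3.

This is a one-to-one assignment (maximum-weight bipartite matching).
Optimal: Ember→Slot 1 ($86), Harbor→Slot 7 ($139), Apex→Slot 3 ($119), Quanta→Slot 6 ($126), Umbra→Slot 4 ($127), Cove→Slot 2 ($134) — total 86+139+119+126+127+134 = $731.
Max-entry greedy (repeatedly take the single best remaining cell) gives $693, worse by 38.
Apex's own top slot is Slot 2 ($128), but forcing Apex→Slot 2 and reassigning the rest optimally gives only $727 — worse by 4.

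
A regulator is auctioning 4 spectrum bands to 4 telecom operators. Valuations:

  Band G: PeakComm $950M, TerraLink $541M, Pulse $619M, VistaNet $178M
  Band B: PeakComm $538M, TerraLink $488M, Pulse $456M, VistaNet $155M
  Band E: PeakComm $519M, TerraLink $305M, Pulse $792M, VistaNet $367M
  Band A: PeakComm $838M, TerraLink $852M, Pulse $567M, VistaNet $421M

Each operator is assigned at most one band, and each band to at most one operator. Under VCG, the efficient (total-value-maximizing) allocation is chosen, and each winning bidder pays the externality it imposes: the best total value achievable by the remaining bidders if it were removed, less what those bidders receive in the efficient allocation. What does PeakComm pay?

PeakComm pays $39M.

Efficient allocation: PeakComm→Band G ($950M), TerraLink→Band A ($852M), Pulse→Band E ($792M), VistaNet→Band B ($155M); total welfare W = $2749M.
PeakComm receives Band G at value $950M, so the others get W − 950 = $1799M.
Without PeakComm: best allocation of the remaining 3 bidders over all 4 bands is TerraLink→Band A ($852M), Pulse→Band G ($619M), VistaNet→Band E ($367M), total $1838M.
VCG payment = (others' best without PeakComm) − (others' welfare with PeakComm) = 1838 − 1799 = $39M.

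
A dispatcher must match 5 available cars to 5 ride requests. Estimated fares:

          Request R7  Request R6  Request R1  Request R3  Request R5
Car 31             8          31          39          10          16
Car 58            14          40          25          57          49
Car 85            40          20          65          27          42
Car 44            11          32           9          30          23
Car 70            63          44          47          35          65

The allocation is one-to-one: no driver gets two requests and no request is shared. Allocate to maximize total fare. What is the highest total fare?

Max total: $239

Optimal: Car 31→Request R6 ($31), Car 58→Request R3 ($57), Car 85→Request R1 ($65), Car 44→Request R5 ($23), Car 70→Request R7 ($63) — total 31+57+65+23+63 = $239.
Row-greedy (each driver in turn takes its best remaining request) gives $233, worse by 6.
Next-best assignment: Car 31→Request R6, Car 58→Request R5, Car 85→Request R1, Car 44→Request R3, Car 70→Request R7 = $238.
Swapping Car 44↔Car 70 (Car 44→Request R7 $11, Car 70→Request R5 $65) loses 10.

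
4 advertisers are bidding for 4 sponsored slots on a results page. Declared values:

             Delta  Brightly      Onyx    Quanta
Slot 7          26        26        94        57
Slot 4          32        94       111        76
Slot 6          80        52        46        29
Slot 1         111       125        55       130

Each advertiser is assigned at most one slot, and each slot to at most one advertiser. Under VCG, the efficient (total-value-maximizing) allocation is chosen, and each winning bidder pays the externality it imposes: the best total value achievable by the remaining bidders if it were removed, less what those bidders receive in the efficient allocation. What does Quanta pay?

Efficient allocation: Delta→Slot 6 ($80), Brightly→Slot 4 ($94), Onyx→Slot 7 ($94), Quanta→Slot 1 ($130); total welfare W = $398.
Quanta receives Slot 1 at value $130, so the others get W − 130 = $268.
Without Quanta: best allocation of the remaining 3 bidders over all 4 slots is Delta→Slot 6 ($80), Brightly→Slot 1 ($125), Onyx→Slot 4 ($111), total $316.
VCG payment = (others' best without Quanta) − (others' welfare with Quanta) = 316 − 268 = $48.

Quanta pays $48.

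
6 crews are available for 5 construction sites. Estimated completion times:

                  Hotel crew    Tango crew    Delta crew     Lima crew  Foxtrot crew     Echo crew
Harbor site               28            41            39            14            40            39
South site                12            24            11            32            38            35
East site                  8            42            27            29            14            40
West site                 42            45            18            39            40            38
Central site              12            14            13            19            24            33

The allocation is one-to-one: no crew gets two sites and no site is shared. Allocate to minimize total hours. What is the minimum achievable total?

Min total: 72 hours

Optimal: Lima crew→Harbor site (14 hours), Hotel crew→South site (12 hours), Foxtrot crew→East site (14 hours), Delta crew→West site (18 hours), Tango crew→Central site (14 hours) — total 14+12+14+18+14 = 72 hours.
Column-greedy (each site in turn goes to its cheapest remaining crew) gives 85 hours, worse by 13.
Next-best assignment: Lima crew→Harbor site, Tango crew→South site, Foxtrot crew→East site, Delta crew→West site, Hotel crew→Central site = 82 hours.
Swapping Tango crew↔Foxtrot crew (Tango crew→East site 42 hours, Foxtrot crew→Central site 24 hours) adds 38.
Checked against all permutations: 72 hours is optimal.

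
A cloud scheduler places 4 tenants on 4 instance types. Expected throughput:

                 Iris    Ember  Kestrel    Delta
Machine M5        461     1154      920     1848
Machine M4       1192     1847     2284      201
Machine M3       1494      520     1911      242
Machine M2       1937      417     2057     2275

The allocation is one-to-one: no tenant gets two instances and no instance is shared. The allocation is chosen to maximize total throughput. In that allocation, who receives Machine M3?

Kestrel receives Machine M3.

Treat this as an assignment problem: match each tenant to one instance.
Optimal: Iris→Machine M2 (1937 ops/s), Ember→Machine M4 (1847 ops/s), Kestrel→Machine M3 (1911 ops/s), Delta→Machine M5 (1848 ops/s) — total 1937+1847+1911+1848 = 7543 ops/s.
Max-entry greedy (repeatedly take the single best remaining cell) gives 7207 ops/s, worse by 336.
Next-best assignment: Iris→Machine M3, Ember→Machine M4, Kestrel→Machine M2, Delta→Machine M5 = 7246 ops/s.
Swapping Kestrel↔Ember (Kestrel→Machine M4 2284 ops/s, Ember→Machine M3 520 ops/s) loses 954.
No other one-to-one assignment exceeds 7543 ops/s.
Kestrel's own top instance is Machine M4 (2284 ops/s), but forcing Kestrel→Machine M4 and reassigning the rest optimally gives only 7207 ops/s — worse by 336.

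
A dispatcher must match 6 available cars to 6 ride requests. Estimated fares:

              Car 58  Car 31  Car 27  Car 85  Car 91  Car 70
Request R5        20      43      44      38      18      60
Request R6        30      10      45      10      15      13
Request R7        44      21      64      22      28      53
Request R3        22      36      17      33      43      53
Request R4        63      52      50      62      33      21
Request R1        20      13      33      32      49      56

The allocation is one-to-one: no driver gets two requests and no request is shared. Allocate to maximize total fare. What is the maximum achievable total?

Max total: $301

Optimal: Car 58→Request R6 ($30), Car 31→Request R5 ($43), Car 27→Request R7 ($64), Car 85→Request R4 ($62), Car 91→Request R1 ($49), Car 70→Request R3 ($53) — total 30+43+64+62+49+53 = $301.
Checked against all permutations: $301 is optimal.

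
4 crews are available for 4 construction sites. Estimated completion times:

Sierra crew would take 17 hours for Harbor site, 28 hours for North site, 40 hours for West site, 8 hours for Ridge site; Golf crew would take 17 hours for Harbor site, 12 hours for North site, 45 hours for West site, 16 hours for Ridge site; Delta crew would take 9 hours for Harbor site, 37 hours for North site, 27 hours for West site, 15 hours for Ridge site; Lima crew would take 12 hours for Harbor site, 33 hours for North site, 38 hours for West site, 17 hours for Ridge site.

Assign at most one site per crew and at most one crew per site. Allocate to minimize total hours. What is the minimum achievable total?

Optimal: Sierra crew→Ridge site (8 hours), Golf crew→North site (12 hours), Delta crew→West site (27 hours), Lima crew→Harbor site (12 hours) — total 8+12+27+12 = 59 hours.
Next-best assignment: Sierra crew→Ridge site, Golf crew→North site, Delta crew→Harbor site, Lima crew→West site = 67 hours.

Min total: 59 hours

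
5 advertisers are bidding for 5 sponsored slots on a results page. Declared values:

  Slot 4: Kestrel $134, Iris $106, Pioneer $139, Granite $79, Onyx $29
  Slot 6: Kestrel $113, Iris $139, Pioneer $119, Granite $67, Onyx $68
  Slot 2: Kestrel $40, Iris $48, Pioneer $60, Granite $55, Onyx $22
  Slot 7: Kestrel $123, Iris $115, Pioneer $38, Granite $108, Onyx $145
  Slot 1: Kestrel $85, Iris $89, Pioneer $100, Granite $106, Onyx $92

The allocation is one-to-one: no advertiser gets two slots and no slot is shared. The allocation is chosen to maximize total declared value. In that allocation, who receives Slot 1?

Granite receives Slot 1.

Optimal: Kestrel→Slot 4 ($134), Iris→Slot 6 ($139), Pioneer→Slot 2 ($60), Granite→Slot 1 ($106), Onyx→Slot 7 ($145) — total 134+139+60+106+145 = $584.
Row-greedy (each advertiser in turn takes its best remaining slot) gives $503, worse by 81.
No other one-to-one assignment exceeds $584.
Granite's own top slot is Slot 7 ($108), but forcing Granite→Slot 7 and reassigning the rest optimally gives only $533 — worse by 51.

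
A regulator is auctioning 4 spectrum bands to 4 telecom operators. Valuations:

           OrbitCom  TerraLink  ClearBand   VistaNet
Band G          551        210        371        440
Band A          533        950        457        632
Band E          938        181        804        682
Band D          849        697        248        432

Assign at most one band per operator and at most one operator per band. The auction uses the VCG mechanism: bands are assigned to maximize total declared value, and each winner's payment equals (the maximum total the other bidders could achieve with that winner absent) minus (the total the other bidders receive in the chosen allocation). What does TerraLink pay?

Efficient allocation: OrbitCom→Band D ($849M), TerraLink→Band A ($950M), ClearBand→Band E ($804M), VistaNet→Band G ($440M); total welfare W = $3043M.
TerraLink receives Band A at value $950M, so the others get W − 950 = $2093M.
Without TerraLink: best allocation of the remaining 3 bidders over all 4 bands is OrbitCom→Band D ($849M), ClearBand→Band E ($804M), VistaNet→Band A ($632M), total $2285M.
VCG payment = (others' best without TerraLink) − (others' welfare with TerraLink) = 2285 − 2093 = $192M.

TerraLink pays $192M.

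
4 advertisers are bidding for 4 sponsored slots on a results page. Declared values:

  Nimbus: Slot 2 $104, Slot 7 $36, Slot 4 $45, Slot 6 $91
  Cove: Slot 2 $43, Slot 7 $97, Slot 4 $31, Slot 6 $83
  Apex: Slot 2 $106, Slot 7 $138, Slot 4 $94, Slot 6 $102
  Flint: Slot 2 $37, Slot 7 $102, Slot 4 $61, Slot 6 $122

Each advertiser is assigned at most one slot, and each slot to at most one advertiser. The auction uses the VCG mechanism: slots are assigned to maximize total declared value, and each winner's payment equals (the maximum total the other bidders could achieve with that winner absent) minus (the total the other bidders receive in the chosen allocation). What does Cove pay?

Cove pays $44.

Efficient allocation: Nimbus→Slot 2 ($104), Cove→Slot 7 ($97), Apex→Slot 4 ($94), Flint→Slot 6 ($122); total welfare W = $417.
Cove receives Slot 7 at value $97, so the others get W − 97 = $320.
Without Cove: best allocation of the remaining 3 bidders over all 4 slots is Nimbus→Slot 2 ($104), Apex→Slot 7 ($138), Flint→Slot 6 ($122), total $364.
VCG payment = (others' best without Cove) − (others' welfare with Cove) = 364 − 320 = $44.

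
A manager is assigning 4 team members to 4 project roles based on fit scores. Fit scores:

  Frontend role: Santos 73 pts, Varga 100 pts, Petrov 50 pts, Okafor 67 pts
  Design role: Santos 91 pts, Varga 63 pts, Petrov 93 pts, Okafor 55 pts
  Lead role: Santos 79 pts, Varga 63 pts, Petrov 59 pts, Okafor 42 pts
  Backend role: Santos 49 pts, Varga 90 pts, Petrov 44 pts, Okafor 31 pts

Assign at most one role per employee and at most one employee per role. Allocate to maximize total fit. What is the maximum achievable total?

Optimal: Santos→Lead role (79 pts), Varga→Backend role (90 pts), Petrov→Design role (93 pts), Okafor→Frontend role (67 pts) — total 79+90+93+67 = 329 pts.
Max-entry greedy (repeatedly take the single best remaining cell) gives 303 pts, worse by 26.
Every other assignment is strictly worse.

Max total: 329 pts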